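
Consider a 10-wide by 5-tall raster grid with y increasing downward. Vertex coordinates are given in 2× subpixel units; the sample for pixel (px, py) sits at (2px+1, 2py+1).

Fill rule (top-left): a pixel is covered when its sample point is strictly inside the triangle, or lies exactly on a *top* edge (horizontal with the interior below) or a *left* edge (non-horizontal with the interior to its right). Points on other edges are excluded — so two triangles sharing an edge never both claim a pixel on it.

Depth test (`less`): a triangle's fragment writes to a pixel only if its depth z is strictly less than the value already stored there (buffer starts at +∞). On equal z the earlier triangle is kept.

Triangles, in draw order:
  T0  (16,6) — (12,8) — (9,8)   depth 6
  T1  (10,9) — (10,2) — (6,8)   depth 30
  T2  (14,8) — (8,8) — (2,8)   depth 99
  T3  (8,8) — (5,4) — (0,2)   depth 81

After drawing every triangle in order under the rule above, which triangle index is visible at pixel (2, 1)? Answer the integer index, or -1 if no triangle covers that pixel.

T0:
  2·area = 6
  edge (16, 6)→(12, 8): d=(-4,2) right/bottom  bias=-1
  edge (12, 8)→(9, 8): d=(-3,0) right/bottom  bias=-1
  edge (9, 8)→(16, 6): d=(7,-2) top-left  bias=+0
    (6,3)@(13, 7): e=[2,3,1] → X
    (7,3)@(15, 7): e=[-2,3,5] → .
    (6,4)@(13, 9): e=[-6,-3,15] → .
  covered (1 px):
    . . . . . . . . . .
    . . . . . . . . . .
    . . . . . . . . . .
    . . . . . . X . . .
    . . . . . . . . . .
T1:
  2·area = 28  (B↔C swapped to make it positive)
  edge (10, 9)→(6, 8): d=(-4,-1) top-left  bias=+0
  edge (6, 8)→(10, 2): d=(4,-6) top-left  bias=+0
  edge (10, 2)→(10, 9): d=(0,7) right/bottom  bias=-1
    (4,2)@(9, 5): e=[15,6,7] → X
    (5,2)@(11, 5): e=[17,18,-7] → .
    (3,3)@(7, 7): e=[5,2,21] → X
    (5,3)@(11, 7): e=[9,26,-7] → .
    (3,4)@(7, 9): e=[-3,10,21] → .
    (4,4)@(9, 9): e=[-1,22,7] → .
  covered (3 px):
    . . . . . . . . . .
    . . . . . . . . . .
    . . . . X . . . . .
    . . . X X . . . . .
    . . . . . . . . . .
T2:
  degenerate (2·area = 0) — covers nothing
T3:
  2·area = 14  (B↔C swapped to make it positive)
  edge (8, 8)→(0, 2): d=(-8,-6) top-left  bias=+0
  edge (0, 2)→(5, 4): d=(5,2) right/bottom  bias=-1
  edge (5, 4)→(8, 8): d=(3,4) right/bottom  bias=-1
    (2,2)@(5, 5): e=[6,5,3] → X
    (3,2)@(7, 5): e=[18,1,-5] → .
    (2,3)@(5, 7): e=[-10,15,9] → .
    (3,3)@(7, 7): e=[2,11,1] → X
    (4,3)@(9, 7): e=[14,7,-7] → .
    (3,4)@(7, 9): e=[-14,21,7] → .
  covered (2 px):
    . . . . . . . . . .
    . . . . . . . . . .
    . . X . . . . . . .
    . . . X . . . . . .
    . . . . . . . . . .

Z-buffer (winner per pixel, '.' = empty):
  . . . . . . . . . .
  . . . . . . . . . .
  . . 3 . 1 . . . . .
  . . . 1 1 . 0 . . .
  . . . . . . . . . .

Answer: -1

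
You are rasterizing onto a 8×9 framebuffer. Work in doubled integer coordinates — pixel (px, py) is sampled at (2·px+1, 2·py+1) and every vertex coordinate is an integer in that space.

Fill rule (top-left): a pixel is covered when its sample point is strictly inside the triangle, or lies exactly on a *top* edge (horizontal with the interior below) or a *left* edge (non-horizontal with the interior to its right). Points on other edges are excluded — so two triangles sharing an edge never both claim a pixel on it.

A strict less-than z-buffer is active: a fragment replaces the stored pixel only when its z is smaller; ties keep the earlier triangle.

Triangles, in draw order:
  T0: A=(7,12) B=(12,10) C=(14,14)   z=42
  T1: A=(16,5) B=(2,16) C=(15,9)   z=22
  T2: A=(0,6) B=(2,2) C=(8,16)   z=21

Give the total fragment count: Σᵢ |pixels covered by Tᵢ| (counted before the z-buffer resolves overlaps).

T0:
  2·area = 24
  edge (7, 12)→(12, 10): d=(5,-2) top-left  bias=+0
  edge (12, 10)→(14, 14): d=(2,4) right/bottom  bias=-1
  edge (14, 14)→(7, 12): d=(-7,-2) top-left  bias=+0
    (5,5)@(11, 11): e=[3,6,15] → █
    (6,5)@(13, 11): e=[7,-2,19] → ·
    (5,6)@(11, 13): e=[13,10,1] → █
    (6,6)@(13, 13): e=[17,2,5] → █
    (7,6)@(15, 13): e=[21,-6,9] → ·
    (5,7)@(11, 15): e=[23,14,-13] → ·
    (6,7)@(13, 15): e=[27,6,-9] → ·
  covered (3 px):
    · · · · · · · ·
    · · · · · · · ·
    · · · · · · · ·
    · · · · · · · ·
    · · · · · · · ·
    · · · · · █ · ·
    · · · · · █ █ ·
    · · · · · · · ·
    · · · · · · · ·
T1:
  2·area = 45  (B↔C swapped to make it positive)
  edge (16, 5)→(15, 9): d=(-1,4) right/bottom  bias=-1
  edge (15, 9)→(2, 16): d=(-13,7) right/bottom  bias=-1
  edge (2, 16)→(16, 5): d=(14,-11) top-left  bias=+0
    (7,3)@(15, 7): e=[2,26,17] → █
    (5,4)@(11, 9): e=[16,28,1] → █
    (6,4)@(13, 9): e=[8,14,23] → █
    (7,4)@(15, 9): e=[0,0,45] → ·  [on edge]
    (4,5)@(9, 11): e=[22,16,7] → █
    (6,5)@(13, 11): e=[6,-12,51] → ·
    (3,6)@(7, 13): e=[28,4,13] → █
    (4,6)@(9, 13): e=[20,-10,35] → ·
    (5,6)@(11, 13): e=[12,-24,57] → ·
    (3,7)@(7, 15): e=[26,-22,41] → ·
    (6,8)@(13, 17): e=[0,-90,135] → ·  [on edge]
  covered (6 px):
    · · · · · · · ·
    · · · · · · · ·
    · · · · · · · ·
    · · · · · · · █
    · · · · · █ █ ·
    · · · · █ █ · ·
    · · · █ · · · ·
    · · · · · · · ·
    · · · · · · · ·
T2:
  2·area = 52
  edge (0, 6)→(2, 2): d=(2,-4) top-left  bias=+0
  edge (2, 2)→(8, 16): d=(6,14) right/bottom  bias=-1
  edge (8, 16)→(0, 6): d=(-8,-10) top-left  bias=+0
    (0,2)@(1, 5): e=[2,32,18] → █
    (1,2)@(3, 5): e=[10,4,38] → █
    (2,2)@(5, 5): e=[18,-24,58] → ·
    (0,3)@(1, 7): e=[6,44,2] → █
    (2,3)@(5, 7): e=[22,-12,42] → ·
    (0,4)@(1, 9): e=[10,56,-14] → ·
    (1,4)@(3, 9): e=[18,28,6] → █
    (2,4)@(5, 9): e=[26,0,26] → ·  [on edge]
    (1,5)@(3, 11): e=[22,40,-10] → ·
    (2,5)@(5, 11): e=[30,12,10] → █
    (3,5)@(7, 11): e=[38,-16,30] → ·
    (2,6)@(5, 13): e=[34,24,-6] → ·
  covered (6 px):
    · · · · · · · ·
    · · · · · · · ·
    █ █ · · · · · ·
    █ █ · · · · · ·
    · █ · · · · · ·
    · · █ · · · · ·
    · · · · · · · ·
    · · · · · · · ·
    · · · · · · · ·

Answer: 15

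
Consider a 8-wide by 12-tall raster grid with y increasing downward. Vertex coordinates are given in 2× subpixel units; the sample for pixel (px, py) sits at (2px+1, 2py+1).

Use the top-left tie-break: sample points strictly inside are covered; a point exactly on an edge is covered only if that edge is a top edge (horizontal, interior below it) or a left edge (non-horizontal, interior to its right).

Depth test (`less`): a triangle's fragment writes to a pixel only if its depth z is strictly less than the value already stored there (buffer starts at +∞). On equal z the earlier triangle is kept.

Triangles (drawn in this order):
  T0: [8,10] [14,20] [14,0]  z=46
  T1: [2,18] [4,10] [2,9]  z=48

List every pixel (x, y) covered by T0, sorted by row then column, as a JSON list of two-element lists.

T0:
  2·area = 120  (B↔C swapped to make it positive)
  edge (8, 10)→(14, 0): d=(6,-10) top-left  bias=+0
  edge (14, 0)→(14, 20): d=(0,20) right/bottom  bias=-1
  edge (14, 20)→(8, 10): d=(-6,-10) top-left  bias=+0
    (6,1)@(13, 3): e=[8,20,92] → X
    (7,1)@(15, 3): e=[28,-20,112] → .
    (2,2)@(5, 5): e=[-60,180,0] → .  [on edge]
    (5,2)@(11, 5): e=[0,60,60] → X  [on edge]
    (7,2)@(15, 5): e=[40,-20,100] → .
    (5,3)@(11, 7): e=[12,60,48] → X
    (7,3)@(15, 7): e=[52,-20,88] → .
    (4,4)@(9, 9): e=[4,100,16] → X
    (7,4)@(15, 9): e=[64,-20,76] → .
    (4,5)@(9, 11): e=[16,100,4] → X
    (7,5)@(15, 11): e=[76,-20,64] → .
    (4,6)@(9, 13): e=[28,100,-8] → .
    (2,7)@(5, 15): e=[0,180,-60] → .  [on edge]
    (5,7)@(11, 15): e=[60,60,0] → X  [on edge]
  covered (16 px):
    . . . . . . . .
    . . . . . . X .
    . . . . . X X .
    . . . . . X X .
    . . . . X X X .
    . . . . X X X .
    . . . . . X X .
    . . . . . X X .
    . . . . . . X .
    . . . . . . . .
    . . . . . . . .
    . . . . . . . .
T1:
  2·area = 18  (B↔C swapped to make it positive)
  edge (2, 18)→(2, 9): d=(0,-9) top-left  bias=+0
  edge (2, 9)→(4, 10): d=(2,1) right/bottom  bias=-1
  edge (4, 10)→(2, 18): d=(-2,8) right/bottom  bias=-1
    (1,5)@(3, 11): e=[9,3,6] → X
    (2,5)@(5, 11): e=[27,1,-10] → .
    (1,6)@(3, 13): e=[9,7,2] → X
    (2,6)@(5, 13): e=[27,5,-14] → .
    (1,7)@(3, 15): e=[9,11,-2] → .
  covered (2 px):
    . . . . . . . .
    . . . . . . . .
    . . . . . . . .
    . . . . . . . .
    . . . . . . . .
    . X . . . . . .
    . X . . . . . .
    . . . . . . . .
    . . . . . . . .
    . . . . . . . .
    . . . . . . . .
    . . . . . . . .

Answer: [[6,1],[5,2],[6,2],[5,3],[6,3],[4,4],[5,4],[6,4],[4,5],[5,5],[6,5],[5,6],[6,6],[5,7],[6,7],[6,8]]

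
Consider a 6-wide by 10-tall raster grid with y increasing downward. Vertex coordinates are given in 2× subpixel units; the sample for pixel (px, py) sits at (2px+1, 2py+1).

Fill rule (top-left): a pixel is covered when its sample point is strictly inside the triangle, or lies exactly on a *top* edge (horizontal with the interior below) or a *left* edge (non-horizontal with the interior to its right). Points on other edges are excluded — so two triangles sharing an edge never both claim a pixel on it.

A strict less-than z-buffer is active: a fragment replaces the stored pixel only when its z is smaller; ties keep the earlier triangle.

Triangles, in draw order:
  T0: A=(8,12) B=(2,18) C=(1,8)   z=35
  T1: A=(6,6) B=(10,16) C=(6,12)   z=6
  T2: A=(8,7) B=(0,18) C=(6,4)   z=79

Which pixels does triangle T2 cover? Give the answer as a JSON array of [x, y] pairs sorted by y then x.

T0:
  2·area = 66
  edge (8, 12)→(2, 18): d=(-6,6) right/bottom  bias=-1
  edge (2, 18)→(1, 8): d=(-1,-10) top-left  bias=+0
  edge (1, 8)→(8, 12): d=(7,4) right/bottom  bias=-1
    (5,4)@(11, 9): e=[0,99,-33] → ·  [on edge]
    (1,5)@(3, 11): e=[36,17,13] → █
    (2,5)@(5, 11): e=[24,37,5] → █
    (3,5)@(7, 11): e=[12,57,-3] → ·
    (4,5)@(9, 11): e=[0,77,-11] → ·  [on edge]
    (1,6)@(3, 13): e=[24,15,27] → █
    (3,6)@(7, 13): e=[0,55,11] → ·  [on edge]
    (1,7)@(3, 15): e=[12,13,41] → █
    (2,7)@(5, 15): e=[0,33,33] → ·  [on edge]
    (1,8)@(3, 17): e=[0,11,55] → ·  [on edge]
    (0,9)@(1, 19): e=[0,-11,77] → ·  [on edge]
  covered (5 px):
    · · · · · ·
    · · · · · ·
    · · · · · ·
    · · · · · ·
    · · · · · ·
    · █ █ · · ·
    · █ █ · · ·
    · █ · · · ·
    · · · · · ·
    · · · · · ·
T1:
  2·area = 24
  edge (6, 6)→(10, 16): d=(4,10) right/bottom  bias=-1
  edge (10, 16)→(6, 12): d=(-4,-4) top-left  bias=+0
  edge (6, 12)→(6, 6): d=(0,-6) top-left  bias=+0
    (0,3)@(1, 7): e=[54,0,-30] → ·  [on edge]
    (1,4)@(3, 9): e=[42,0,-18] → ·  [on edge]
    (3,4)@(7, 9): e=[2,16,6] → █
    (4,4)@(9, 9): e=[-18,24,18] → ·
    (2,5)@(5, 11): e=[30,0,-6] → ·  [on edge]
    (3,5)@(7, 11): e=[10,8,6] → █
    (4,5)@(9, 11): e=[-10,16,18] → ·
    (3,6)@(7, 13): e=[18,0,6] → █  [on edge]
    (4,6)@(9, 13): e=[-2,8,18] → ·
    (3,7)@(7, 15): e=[26,-8,6] → ·
    (4,7)@(9, 15): e=[6,0,18] → █  [on edge]
    (5,7)@(11, 15): e=[-14,8,30] → ·
    (5,8)@(11, 17): e=[-6,0,30] → ·  [on edge]
  covered (4 px):
    · · · · · ·
    · · · · · ·
    · · · · · ·
    · · · · · ·
    · · · █ · ·
    · · · █ · ·
    · · · █ · ·
    · · · · █ ·
    · · · · · ·
    · · · · · ·
T2:
  2·area = 46
  edge (8, 7)→(0, 18): d=(-8,11) right/bottom  bias=-1
  edge (0, 18)→(6, 4): d=(6,-14) top-left  bias=+0
  edge (6, 4)→(8, 7): d=(2,3) right/bottom  bias=-1
    (2,3)@(5, 7): e=[33,4,9] → █
    (3,3)@(7, 7): e=[11,32,3] → █
    (4,3)@(9, 7): e=[-11,60,-3] → ·
    (2,4)@(5, 9): e=[17,16,13] → █
    (3,4)@(7, 9): e=[-5,44,7] → ·
    (1,5)@(3, 11): e=[23,0,23] → █  [on edge]
    (3,5)@(7, 11): e=[-21,56,11] → ·
    (1,6)@(3, 13): e=[7,12,27] → █
    (2,6)@(5, 13): e=[-15,40,21] → ·
    (1,7)@(3, 15): e=[-9,24,31] → ·
  covered (6 px):
    · · · · · ·
    · · · · · ·
    · · · · · ·
    · · █ █ · ·
    · · █ · · ·
    · █ █ · · ·
    · █ · · · ·
    · · · · · ·
    · · · · · ·
    · · · · · ·

Final: [[2,3],[3,3],[2,4],[1,5],[2,5],[1,6]]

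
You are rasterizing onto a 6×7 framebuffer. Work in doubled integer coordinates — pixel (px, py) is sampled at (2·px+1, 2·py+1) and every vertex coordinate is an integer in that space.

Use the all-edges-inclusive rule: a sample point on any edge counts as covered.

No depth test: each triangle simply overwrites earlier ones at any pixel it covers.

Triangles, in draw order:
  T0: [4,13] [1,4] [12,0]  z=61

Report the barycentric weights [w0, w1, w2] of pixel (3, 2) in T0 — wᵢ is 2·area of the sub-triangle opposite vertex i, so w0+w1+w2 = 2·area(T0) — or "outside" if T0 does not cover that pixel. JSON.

T0:
  2·area = 111
  edge (4, 13)→(1, 4): d=(-3,-9) inclusive
  edge (1, 4)→(12, 0): d=(11,-4) inclusive
  edge (12, 0)→(4, 13): d=(-8,13) inclusive
    (5,0)@(11, 1): e=[99,7,5] → #
    (2,1)@(5, 3): e=[39,5,67] → #
    (3,1)@(7, 3): e=[57,13,41] → #
    (4,1)@(9, 3): e=[75,21,15] → #
    (5,1)@(11, 3): e=[93,29,-11] → ·
    (1,2)@(3, 5): e=[15,19,77] → #
    (4,2)@(9, 5): e=[69,43,-1] → ·
    (1,3)@(3, 7): e=[9,41,61] → #
    (4,3)@(9, 7): e=[63,65,-17] → ·
    (1,4)@(3, 9): e=[3,63,45] → #
    (3,4)@(7, 9): e=[39,79,-7] → ·
    (1,5)@(3, 11): e=[-3,85,29] → ·
  covered (13 px):
    · · · · · #
    · · # # # ·
    · # # # · ·
    · # # # · ·
    · # # · · ·
    · · # · · ·
    · · · · · ·

Result: [35,25,51]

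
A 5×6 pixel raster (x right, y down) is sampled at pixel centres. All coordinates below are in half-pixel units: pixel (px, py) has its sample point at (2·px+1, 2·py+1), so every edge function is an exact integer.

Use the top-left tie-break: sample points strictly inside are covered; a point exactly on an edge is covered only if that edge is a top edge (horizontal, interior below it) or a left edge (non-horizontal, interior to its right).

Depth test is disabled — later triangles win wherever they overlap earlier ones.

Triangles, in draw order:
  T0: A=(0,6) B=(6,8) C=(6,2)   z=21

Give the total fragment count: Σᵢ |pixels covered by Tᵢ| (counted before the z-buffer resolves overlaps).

T0:
  2·area = 36  (B↔C swapped to make it positive)
  edge (0, 6)→(6, 2): d=(6,-4) top-left  bias=+0
  edge (6, 2)→(6, 8): d=(0,6) right/bottom  bias=-1
  edge (6, 8)→(0, 6): d=(-6,-2) top-left  bias=+0
    (2,1)@(5, 3): e=[2,6,28] → X
    (3,1)@(7, 3): e=[10,-6,32] → .
    (1,2)@(3, 5): e=[6,18,12] → X
    (3,2)@(7, 5): e=[22,-6,20] → .
    (1,3)@(3, 7): e=[18,18,0] → X  [on edge]
    (3,3)@(7, 7): e=[34,-6,8] → .
    (1,4)@(3, 9): e=[30,18,-12] → .
    (2,4)@(5, 9): e=[38,6,-8] → .
    (4,4)@(9, 9): e=[54,-18,0] → .  [on edge]
  covered (5 px):
    . . . . .
    . . X . .
    . X X . .
    . X X . .
    . . . . .
    . . . . .

Final: 5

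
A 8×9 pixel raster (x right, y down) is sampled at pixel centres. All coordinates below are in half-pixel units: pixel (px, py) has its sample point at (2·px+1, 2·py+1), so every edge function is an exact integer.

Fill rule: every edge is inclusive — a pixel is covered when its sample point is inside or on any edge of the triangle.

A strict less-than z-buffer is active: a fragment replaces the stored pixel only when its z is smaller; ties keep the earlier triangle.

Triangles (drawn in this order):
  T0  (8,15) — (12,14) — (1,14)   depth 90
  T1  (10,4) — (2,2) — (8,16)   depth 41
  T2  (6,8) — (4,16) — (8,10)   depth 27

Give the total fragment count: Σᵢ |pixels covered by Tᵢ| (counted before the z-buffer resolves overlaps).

T0:
  2·area = 11  (B↔C swapped to make it positive)
  edge (8, 15)→(1, 14): d=(-7,-1) inclusive
  edge (1, 14)→(12, 14): d=(11,0) inclusive
  edge (12, 14)→(8, 15): d=(-4,1) inclusive
  covered (0 px):
    · · · · · · · ·
    · · · · · · · ·
    · · · · · · · ·
    · · · · · · · ·
    · · · · · · · ·
    · · · · · · · ·
    · · · · · · · ·
    · · · · · · · ·
    · · · · · · · ·
T1:
  2·area = 100  (B↔C swapped to make it positive)
  edge (10, 4)→(8, 16): d=(-2,12) inclusive
  edge (8, 16)→(2, 2): d=(-6,-14) inclusive
  edge (2, 2)→(10, 4): d=(8,2) inclusive
    (1,1)@(3, 3): e=[86,8,6] → █
    (2,1)@(5, 3): e=[62,36,2] → █
    (3,1)@(7, 3): e=[38,64,-2] → ·
    (1,2)@(3, 5): e=[82,-4,22] → ·
    (2,2)@(5, 5): e=[58,24,18] → █
    (3,2)@(7, 5): e=[34,52,14] → █
    (4,2)@(9, 5): e=[10,80,10] → █
    (5,2)@(11, 5): e=[-14,108,6] → ·
    (2,3)@(5, 7): e=[54,12,34] → █
    (5,3)@(11, 7): e=[-18,96,22] → ·
    (2,4)@(5, 9): e=[50,0,50] → █  [on edge]
    (5,4)@(11, 9): e=[-22,84,38] → ·
  covered (13 px):
    · · · · · · · ·
    · █ █ · · · · ·
    · · █ █ █ · · ·
    · · █ █ █ · · ·
    · · █ █ █ · · ·
    · · · █ · · · ·
    · · · █ · · · ·
    · · · · · · · ·
    · · · · · · · ·
T2:
  2·area = 20  (B↔C swapped to make it positive)
  edge (6, 8)→(8, 10): d=(2,2) inclusive
  edge (8, 10)→(4, 16): d=(-4,6) inclusive
  edge (4, 16)→(6, 8): d=(2,-8) inclusive
    (0,1)@(1, 3): e=[0,70,-50] → ·  [on edge]
    (1,2)@(3, 5): e=[0,50,-30] → ·  [on edge]
    (2,3)@(5, 7): e=[0,30,-10] → ·  [on edge]
    (3,4)@(7, 9): e=[0,10,10] → █  [on edge]
    (4,4)@(9, 9): e=[-4,-2,26] → ·
    (3,5)@(7, 11): e=[4,2,14] → █
    (4,5)@(9, 11): e=[0,-10,30] → ·  [on edge]
    (2,6)@(5, 13): e=[12,6,2] → █
    (3,6)@(7, 13): e=[8,-6,18] → ·
    (5,6)@(11, 13): e=[0,-30,50] → ·  [on edge]
    (2,7)@(5, 15): e=[16,-2,6] → ·
    (6,7)@(13, 15): e=[0,-50,70] → ·  [on edge]
    (7,8)@(15, 17): e=[0,-70,90] → ·  [on edge]
  covered (3 px):
    · · · · · · · ·
    · · · · · · · ·
    · · · · · · · ·
    · · · · · · · ·
    · · · █ · · · ·
    · · · █ · · · ·
    · · █ · · · · ·
    · · · · · · · ·
    · · · · · · · ·

Final: 16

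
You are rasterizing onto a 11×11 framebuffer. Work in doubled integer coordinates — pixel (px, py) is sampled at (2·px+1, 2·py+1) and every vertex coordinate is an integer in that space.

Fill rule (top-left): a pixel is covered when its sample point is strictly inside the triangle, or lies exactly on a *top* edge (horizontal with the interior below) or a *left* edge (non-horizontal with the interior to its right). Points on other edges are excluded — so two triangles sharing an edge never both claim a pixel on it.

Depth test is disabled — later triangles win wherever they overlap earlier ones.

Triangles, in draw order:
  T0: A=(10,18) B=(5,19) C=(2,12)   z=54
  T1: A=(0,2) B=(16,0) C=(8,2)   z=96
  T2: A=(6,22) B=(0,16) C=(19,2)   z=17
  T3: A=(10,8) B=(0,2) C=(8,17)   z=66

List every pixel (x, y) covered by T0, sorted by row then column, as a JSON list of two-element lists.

T0:
  2·area = 38
  edge (10, 18)→(5, 19): d=(-5,1) right/bottom  bias=-1
  edge (5, 19)→(2, 12): d=(-3,-7) top-left  bias=+0
  edge (2, 12)→(10, 18): d=(8,6) right/bottom  bias=-1
    (1,6)@(3, 13): e=[32,4,2] → #
    (2,6)@(5, 13): e=[30,18,-10] → ·
    (1,7)@(3, 15): e=[22,-2,18] → ·
    (2,7)@(5, 15): e=[20,12,6] → #
    (3,7)@(7, 15): e=[18,26,-6] → ·
    (2,8)@(5, 17): e=[10,6,22] → #
    (3,8)@(7, 17): e=[8,20,10] → #
    (4,8)@(9, 17): e=[6,34,-2] → ·
    (7,8)@(15, 17): e=[0,76,-38] → ·  [on edge]
    (2,9)@(5, 19): e=[0,0,38] → ·  [on edge]
    (3,9)@(7, 19): e=[-2,14,26] → ·
  covered (4 px):
    · · · · · · · · · · ·
    · · · · · · · · · · ·
    · · · · · · · · · · ·
    · · · · · · · · · · ·
    · · · · · · · · · · ·
    · · · · · · · · · · ·
    · # · · · · · · · · ·
    · · # · · · · · · · ·
    · · # # · · · · · · ·
    · · · · · · · · · · ·
    · · · · · · · · · · ·
T1:
  2·area = 16
  edge (0, 2)→(16, 0): d=(16,-2) top-left  bias=+0
  edge (16, 0)→(8, 2): d=(-8,2) right/bottom  bias=-1
  edge (8, 2)→(0, 2): d=(-8,0) right/bottom  bias=-1
    (4,0)@(9, 1): e=[2,6,8] → #
    (5,0)@(11, 1): e=[6,2,8] → #
    (6,0)@(13, 1): e=[10,-2,8] → ·
    (4,1)@(9, 3): e=[34,-10,-8] → ·
    (5,1)@(11, 3): e=[38,-14,-8] → ·
  covered (2 px):
    · · · · # # · · · · ·
    · · · · · · · · · · ·
    · · · · · · · · · · ·
    · · · · · · · · · · ·
    · · · · · · · · · · ·
    · · · · · · · · · · ·
    · · · · · · · · · · ·
    · · · · · · · · · · ·
    · · · · · · · · · · ·
    · · · · · · · · · · ·
    · · · · · · · · · · ·
T2:
  2·area = 198
  edge (6, 22)→(0, 16): d=(-6,-6) top-left  bias=+0
  edge (0, 16)→(19, 2): d=(19,-14) top-left  bias=+0
  edge (19, 2)→(6, 22): d=(-13,20) right/bottom  bias=-1
    (7,2)@(15, 5): e=[156,1,41] → #
    (8,2)@(17, 5): e=[168,29,1] → #
    (9,2)@(19, 5): e=[180,57,-39] → ·
    (6,3)@(13, 7): e=[132,11,55] → #
    (8,3)@(17, 7): e=[156,67,-25] → ·
    (5,4)@(11, 9): e=[108,21,69] → #
    (7,4)@(15, 9): e=[132,77,-11] → ·
    (3,5)@(7, 11): e=[72,3,123] → #
    (4,5)@(9, 11): e=[84,31,83] → #
    (7,5)@(15, 11): e=[120,115,-37] → ·
    (2,6)@(5, 13): e=[48,13,137] → #
    (6,6)@(13, 13): e=[96,125,-23] → ·
    (0,8)@(1, 17): e=[0,33,165] → #  [on edge]
    (1,9)@(3, 19): e=[0,99,99] → #  [on edge]
    (2,10)@(5, 21): e=[0,165,33] → #  [on edge]
  covered (27 px):
    · · · · · · · · · · ·
    · · · · · · · · · · ·
    · · · · · · · # # · ·
    · · · · · · # # · · ·
    · · · · · # # · · · ·
    · · · # # # # · · · ·
    · · # # # # · · · · ·
    · # # # # · · · · · ·
    # # # # # · · · · · ·
    · # # # · · · · · · ·
    · · # · · · · · · · ·
T3:
  2·area = 102  (B↔C swapped to make it positive)
  edge (10, 8)→(8, 17): d=(-2,9) right/bottom  bias=-1
  edge (8, 17)→(0, 2): d=(-8,-15) top-left  bias=+0
  edge (0, 2)→(10, 8): d=(10,6) right/bottom  bias=-1
    (0,1)@(1, 3): e=[91,7,4] → #
    (1,1)@(3, 3): e=[73,37,-8] → ·
    (0,2)@(1, 5): e=[87,-9,24] → ·
    (1,2)@(3, 5): e=[69,21,12] → #
    (2,2)@(5, 5): e=[51,51,0] → ·  [on edge]
    (1,3)@(3, 7): e=[65,5,32] → #
    (2,3)@(5, 7): e=[47,35,20] → #
    (3,3)@(7, 7): e=[29,65,8] → #
    (4,3)@(9, 7): e=[11,95,-4] → ·
    (1,4)@(3, 9): e=[61,-11,52] → ·
    (2,4)@(5, 9): e=[43,19,40] → #
    (4,4)@(9, 9): e=[7,79,16] → #
    (7,5)@(15, 11): e=[-51,153,0] → ·  [on edge]
  covered (13 px):
    · · · · · · · · · · ·
    # · · · · · · · · · ·
    · # · · · · · · · · ·
    · # # # · · · · · · ·
    · · # # # · · · · · ·
    · · # # # · · · · · ·
    · · · # · · · · · · ·
    · · · # · · · · · · ·
    · · · · · · · · · · ·
    · · · · · · · · · · ·
    · · · · · · · · · · ·

Final: [[1,6],[2,7],[2,8],[3,8]]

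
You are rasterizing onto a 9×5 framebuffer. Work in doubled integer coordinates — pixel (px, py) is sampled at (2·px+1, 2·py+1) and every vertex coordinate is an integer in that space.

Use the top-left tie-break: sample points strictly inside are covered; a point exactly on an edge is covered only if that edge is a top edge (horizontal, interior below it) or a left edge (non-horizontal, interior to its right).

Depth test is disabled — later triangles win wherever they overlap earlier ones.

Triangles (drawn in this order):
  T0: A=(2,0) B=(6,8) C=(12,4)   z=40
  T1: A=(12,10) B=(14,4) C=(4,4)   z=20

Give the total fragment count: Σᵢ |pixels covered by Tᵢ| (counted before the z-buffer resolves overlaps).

T0:
  2·area = 64  (B↔C swapped to make it positive)
  edge (2, 0)→(12, 4): d=(10,4) right/bottom  bias=-1
  edge (12, 4)→(6, 8): d=(-6,4) right/bottom  bias=-1
  edge (6, 8)→(2, 0): d=(-4,-8) top-left  bias=+0
    (1,0)@(3, 1): e=[6,54,4] → #
    (2,0)@(5, 1): e=[-2,46,20] → ·
    (1,1)@(3, 3): e=[26,42,-4] → ·
    (2,1)@(5, 3): e=[18,34,12] → #
    (3,1)@(7, 3): e=[10,26,28] → #
    (4,1)@(9, 3): e=[2,18,44] → #
    (5,1)@(11, 3): e=[-6,10,60] → ·
    (2,2)@(5, 5): e=[38,22,4] → #
    (5,2)@(11, 5): e=[14,-2,52] → ·
    (2,3)@(5, 7): e=[58,10,-4] → ·
    (3,3)@(7, 7): e=[50,2,12] → #
    (4,3)@(9, 7): e=[42,-6,28] → ·
  covered (8 px):
    · # · · · · · · ·
    · · # # # · · · ·
    · · # # # · · · ·
    · · · # · · · · ·
    · · · · · · · · ·
T1:
  2·area = 60  (B↔C swapped to make it positive)
  edge (12, 10)→(4, 4): d=(-8,-6) top-left  bias=+0
  edge (4, 4)→(14, 4): d=(10,0) top-left  bias=+0
  edge (14, 4)→(12, 10): d=(-2,6) right/bottom  bias=-1
    (7,0)@(15, 1): e=[90,-30,0] → ·  [on edge]
    (3,2)@(7, 5): e=[10,10,40] → #
    (4,2)@(9, 5): e=[22,10,28] → #
    (5,2)@(11, 5): e=[34,10,16] → #
    (6,2)@(13, 5): e=[46,10,4] → #
    (7,2)@(15, 5): e=[58,10,-8] → ·
    (3,3)@(7, 7): e=[-6,30,36] → ·
    (4,3)@(9, 7): e=[6,30,24] → #
    (6,3)@(13, 7): e=[30,30,0] → ·  [on edge]
    (4,4)@(9, 9): e=[-10,50,20] → ·
    (5,4)@(11, 9): e=[2,50,8] → #
    (6,4)@(13, 9): e=[14,50,-4] → ·
  covered (7 px):
    · · · · · · · · ·
    · · · · · · · · ·
    · · · # # # # · ·
    · · · · # # · · ·
    · · · · · # · · ·

Result: 15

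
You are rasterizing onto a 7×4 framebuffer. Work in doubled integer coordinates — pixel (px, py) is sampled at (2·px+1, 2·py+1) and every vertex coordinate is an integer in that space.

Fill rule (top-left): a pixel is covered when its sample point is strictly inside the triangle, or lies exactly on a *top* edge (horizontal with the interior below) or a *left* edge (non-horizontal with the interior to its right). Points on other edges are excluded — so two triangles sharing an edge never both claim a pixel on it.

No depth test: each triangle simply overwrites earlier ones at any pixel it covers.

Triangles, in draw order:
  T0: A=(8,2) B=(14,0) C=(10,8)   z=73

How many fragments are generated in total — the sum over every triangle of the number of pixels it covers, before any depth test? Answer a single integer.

T0:
  2·area = 40
  edge (8, 2)→(14, 0): d=(6,-2) top-left  bias=+0
  edge (14, 0)→(10, 8): d=(-4,8) right/bottom  bias=-1
  edge (10, 8)→(8, 2): d=(-2,-6) top-left  bias=+0
    (5,0)@(11, 1): e=[0,20,20] → X  [on edge]
    (6,0)@(13, 1): e=[4,4,32] → X
    (2,1)@(5, 3): e=[0,60,-20] → .  [on edge]
    (4,1)@(9, 3): e=[8,28,4] → X
    (6,1)@(13, 3): e=[16,-4,28] → .
    (4,2)@(9, 5): e=[20,20,0] → X  [on edge]
    (6,2)@(13, 5): e=[28,-12,24] → .
    (4,3)@(9, 7): e=[32,12,-4] → .
    (5,3)@(11, 7): e=[36,-4,8] → .
  covered (6 px):
    . . . . . X X
    . . . . X X .
    . . . . X X .
    . . . . . . .

Result: 6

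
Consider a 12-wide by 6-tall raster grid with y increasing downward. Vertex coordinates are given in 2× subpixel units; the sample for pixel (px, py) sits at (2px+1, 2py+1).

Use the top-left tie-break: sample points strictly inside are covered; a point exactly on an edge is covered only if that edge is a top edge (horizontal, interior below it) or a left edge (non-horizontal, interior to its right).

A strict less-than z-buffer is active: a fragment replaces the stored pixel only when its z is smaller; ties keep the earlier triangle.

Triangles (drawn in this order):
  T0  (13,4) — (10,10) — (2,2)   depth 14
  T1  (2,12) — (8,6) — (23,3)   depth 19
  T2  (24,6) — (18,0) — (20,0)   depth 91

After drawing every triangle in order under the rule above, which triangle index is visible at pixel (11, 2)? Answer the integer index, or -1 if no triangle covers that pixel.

T0:
  2·area = 72
  edge (13, 4)→(10, 10): d=(-3,6) right/bottom  bias=-1
  edge (10, 10)→(2, 2): d=(-8,-8) top-left  bias=+0
  edge (2, 2)→(13, 4): d=(11,2) right/bottom  bias=-1
    (0,0)@(1, 1): e=[81,0,-9] → .  [on edge]
    (1,1)@(3, 3): e=[63,0,9] → X  [on edge]
    (2,1)@(5, 3): e=[51,16,5] → X
    (3,1)@(7, 3): e=[39,32,1] → X
    (4,1)@(9, 3): e=[27,48,-3] → .
    (1,2)@(3, 5): e=[57,-16,31] → .
    (2,2)@(5, 5): e=[45,0,27] → X  [on edge]
    (4,2)@(9, 5): e=[21,32,19] → X
    (5,2)@(11, 5): e=[9,48,15] → X
    (6,2)@(13, 5): e=[-3,64,11] → .
    (2,3)@(5, 7): e=[39,-16,49] → .
    (3,3)@(7, 7): e=[27,0,45] → X  [on edge]
    (4,4)@(9, 9): e=[9,0,63] → X  [on edge]
    (5,5)@(11, 11): e=[-9,0,81] → .  [on edge]
  covered (11 px):
    . . . . . . . . . . . .
    . X X X . . . . . . . .
    . . X X X X . . . . . .
    . . . X X X . . . . . .
    . . . . X . . . . . . .
    . . . . . . . . . . . .
T1:
  2·area = 72
  edge (2, 12)→(8, 6): d=(6,-6) top-left  bias=+0
  edge (8, 6)→(23, 3): d=(15,-3) top-left  bias=+0
  edge (23, 3)→(2, 12): d=(-21,9) right/bottom  bias=-1
    (6,0)@(13, 1): e=[0,-60,132] → .  [on edge]
    (5,1)@(11, 3): e=[0,-36,108] → .  [on edge]
    (11,1)@(23, 3): e=[72,0,0] → .  [on edge]
    (4,2)@(9, 5): e=[0,-12,84] → .  [on edge]
    (6,2)@(13, 5): e=[24,0,48] → X  [on edge]
    (7,2)@(15, 5): e=[36,6,30] → X
    (8,2)@(17, 5): e=[48,12,12] → X
    (9,2)@(19, 5): e=[60,18,-6] → .
    (1,3)@(3, 7): e=[-24,0,96] → .  [on edge]
    (3,3)@(7, 7): e=[0,12,60] → X  [on edge]
    (4,3)@(9, 7): e=[12,18,42] → X
    (5,3)@(11, 7): e=[24,24,24] → X
    (2,4)@(5, 9): e=[0,36,36] → X  [on edge]
    (4,4)@(9, 9): e=[24,48,0] → .  [on edge]
    (1,5)@(3, 11): e=[0,60,12] → X  [on edge]
  covered (10 px):
    . . . . . . . . . . . .
    . . . . . . . . . . . .
    . . . . . . X X X . . .
    . . . X X X X . . . . .
    . . X X . . . . . . . .
    . X . . . . . . . . . .
T2:
  2·area = 12
  edge (24, 6)→(18, 0): d=(-6,-6) top-left  bias=+0
  edge (18, 0)→(20, 0): d=(2,0) top-left  bias=+0
  edge (20, 0)→(24, 6): d=(4,6) right/bottom  bias=-1
    (9,0)@(19, 1): e=[0,2,10] → X  [on edge]
    (10,0)@(21, 1): e=[12,2,-2] → .
    (9,1)@(19, 3): e=[-12,6,18] → .
    (10,1)@(21, 3): e=[0,6,6] → X  [on edge]
    (11,1)@(23, 3): e=[12,6,-6] → .
    (10,2)@(21, 5): e=[-12,10,14] → .
    (11,2)@(23, 5): e=[0,10,2] → X  [on edge]
    (11,3)@(23, 7): e=[-12,14,10] → .
  covered (3 px):
    . . . . . . . . . X . .
    . . . . . . . . . . X .
    . . . . . . . . . . . X
    . . . . . . . . . . . .
    . . . . . . . . . . . .
    . . . . . . . . . . . .

Z-buffer (winner per pixel, '.' = empty):
  . . . . . . . . . 2 . .
  . 0 0 0 . . . . . . 2 .
  . . 0 0 0 0 1 1 1 . . 2
  . . . 0 0 0 1 . . . . .
  . . 1 1 0 . . . . . . .
  . 1 . . . . . . . . . .

Result: 2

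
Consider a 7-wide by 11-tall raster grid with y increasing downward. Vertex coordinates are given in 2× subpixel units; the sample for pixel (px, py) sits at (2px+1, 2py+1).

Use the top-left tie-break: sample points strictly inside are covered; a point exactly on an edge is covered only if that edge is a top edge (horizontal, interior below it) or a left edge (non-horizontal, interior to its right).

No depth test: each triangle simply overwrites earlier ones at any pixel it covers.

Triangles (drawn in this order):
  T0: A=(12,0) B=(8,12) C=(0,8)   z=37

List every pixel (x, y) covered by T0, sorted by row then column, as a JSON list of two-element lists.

T0:
  2·area = 112
  edge (12, 0)→(8, 12): d=(-4,12) right/bottom  bias=-1
  edge (8, 12)→(0, 8): d=(-8,-4) top-left  bias=+0
  edge (0, 8)→(12, 0): d=(12,-8) top-left  bias=+0
    (5,0)@(11, 1): e=[8,100,4] → X
    (6,0)@(13, 1): e=[-16,108,20] → .
    (4,1)@(9, 3): e=[24,76,12] → X
    (5,1)@(11, 3): e=[0,84,28] → .  [on edge]
    (2,2)@(5, 5): e=[64,44,4] → X
    (3,2)@(7, 5): e=[40,52,20] → X
    (5,2)@(11, 5): e=[-8,68,52] → .
    (1,3)@(3, 7): e=[80,20,12] → X
    (5,3)@(11, 7): e=[-16,52,76] → .
    (1,4)@(3, 9): e=[72,4,36] → X
    (4,4)@(9, 9): e=[0,28,84] → .  [on edge]
    (1,5)@(3, 11): e=[64,-12,60] → .
    (3,7)@(7, 15): e=[0,-28,140] → .  [on edge]
    (2,10)@(5, 21): e=[0,-84,196] → .  [on edge]
  covered (13 px):
    . . . . . X .
    . . . . X . .
    . . X X X . .
    . X X X X . .
    . X X X . . .
    . . . X . . .
    . . . . . . .
    . . . . . . .
    . . . . . . .
    . . . . . . .
    . . . . . . .

Result: [[5,0],[4,1],[2,2],[3,2],[4,2],[1,3],[2,3],[3,3],[4,3],[1,4],[2,4],[3,4],[3,5]]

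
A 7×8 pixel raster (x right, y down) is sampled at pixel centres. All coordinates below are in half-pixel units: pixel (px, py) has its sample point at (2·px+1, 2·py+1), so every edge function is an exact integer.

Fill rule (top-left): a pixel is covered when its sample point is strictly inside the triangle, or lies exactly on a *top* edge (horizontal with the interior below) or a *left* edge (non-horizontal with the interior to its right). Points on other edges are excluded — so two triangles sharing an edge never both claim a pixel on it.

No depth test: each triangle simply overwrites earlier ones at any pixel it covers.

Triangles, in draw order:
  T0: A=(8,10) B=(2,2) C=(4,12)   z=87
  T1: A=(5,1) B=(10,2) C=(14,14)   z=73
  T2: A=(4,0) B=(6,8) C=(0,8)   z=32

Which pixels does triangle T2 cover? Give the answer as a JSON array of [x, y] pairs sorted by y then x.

T0:
  2·area = 44  (B↔C swapped to make it positive)
  edge (8, 10)→(4, 12): d=(-4,2) right/bottom  bias=-1
  edge (4, 12)→(2, 2): d=(-2,-10) top-left  bias=+0
  edge (2, 2)→(8, 10): d=(6,8) right/bottom  bias=-1
    (1,2)@(3, 5): e=[30,4,10] → X
    (2,2)@(5, 5): e=[26,24,-6] → .
    (1,3)@(3, 7): e=[22,0,22] → X  [on edge]
    (2,3)@(5, 7): e=[18,20,6] → X
    (3,3)@(7, 7): e=[14,40,-10] → .
    (1,4)@(3, 9): e=[14,-4,34] → .
    (2,4)@(5, 9): e=[10,16,18] → X
    (3,4)@(7, 9): e=[6,36,2] → X
    (4,4)@(9, 9): e=[2,56,-14] → .
    (2,5)@(5, 11): e=[2,12,30] → X
    (3,5)@(7, 11): e=[-2,32,14] → .
    (2,6)@(5, 13): e=[-6,8,42] → .
  covered (6 px):
    . . . . . . .
    . . . . . . .
    . X . . . . .
    . X X . . . .
    . . X X . . .
    . . X . . . .
    . . . . . . .
    . . . . . . .
T1:
  2·area = 56
  edge (5, 1)→(10, 2): d=(5,1) right/bottom  bias=-1
  edge (10, 2)→(14, 14): d=(4,12) right/bottom  bias=-1
  edge (14, 14)→(5, 1): d=(-9,-13) top-left  bias=+0
    (2,0)@(5, 1): e=[0,56,0] → .  [on edge]
    (3,1)@(7, 3): e=[8,40,8] → X
    (4,1)@(9, 3): e=[6,16,34] → X
    (5,1)@(11, 3): e=[4,-8,60] → .
    (3,2)@(7, 5): e=[18,48,-10] → .
    (4,2)@(9, 5): e=[16,24,16] → X
    (5,2)@(11, 5): e=[14,0,42] → .  [on edge]
    (4,3)@(9, 7): e=[26,32,-2] → .
    (5,3)@(11, 7): e=[24,8,24] → X
    (6,3)@(13, 7): e=[22,-16,50] → .
    (5,4)@(11, 9): e=[34,16,6] → X
    (6,4)@(13, 9): e=[32,-8,32] → .
    (6,5)@(13, 11): e=[42,0,14] → .  [on edge]
  covered (5 px):
    . . . . . . .
    . . . X X . .
    . . . . X . .
    . . . . . X .
    . . . . . X .
    . . . . . . .
    . . . . . . .
    . . . . . . .
T2:
  2·area = 48
  edge (4, 0)→(6, 8): d=(2,8) right/bottom  bias=-1
  edge (6, 8)→(0, 8): d=(-6,0) right/bottom  bias=-1
  edge (0, 8)→(4, 0): d=(4,-8) top-left  bias=+0
    (1,1)@(3, 3): e=[14,30,4] → X
    (2,1)@(5, 3): e=[-2,30,20] → .
    (1,2)@(3, 5): e=[18,18,12] → X
    (2,2)@(5, 5): e=[2,18,28] → X
    (3,2)@(7, 5): e=[-14,18,44] → .
    (0,3)@(1, 7): e=[38,6,4] → X
    (3,3)@(7, 7): e=[-10,6,52] → .
    (0,4)@(1, 9): e=[42,-6,12] → .
    (1,4)@(3, 9): e=[26,-6,28] → .
    (2,4)@(5, 9): e=[10,-6,44] → .
  covered (6 px):
    . . . . . . .
    . X . . . . .
    . X X . . . .
    X X X . . . .
    . . . . . . .
    . . . . . . .
    . . . . . . .
    . . . . . . .

Final: [[1,1],[1,2],[2,2],[0,3],[1,3],[2,3]]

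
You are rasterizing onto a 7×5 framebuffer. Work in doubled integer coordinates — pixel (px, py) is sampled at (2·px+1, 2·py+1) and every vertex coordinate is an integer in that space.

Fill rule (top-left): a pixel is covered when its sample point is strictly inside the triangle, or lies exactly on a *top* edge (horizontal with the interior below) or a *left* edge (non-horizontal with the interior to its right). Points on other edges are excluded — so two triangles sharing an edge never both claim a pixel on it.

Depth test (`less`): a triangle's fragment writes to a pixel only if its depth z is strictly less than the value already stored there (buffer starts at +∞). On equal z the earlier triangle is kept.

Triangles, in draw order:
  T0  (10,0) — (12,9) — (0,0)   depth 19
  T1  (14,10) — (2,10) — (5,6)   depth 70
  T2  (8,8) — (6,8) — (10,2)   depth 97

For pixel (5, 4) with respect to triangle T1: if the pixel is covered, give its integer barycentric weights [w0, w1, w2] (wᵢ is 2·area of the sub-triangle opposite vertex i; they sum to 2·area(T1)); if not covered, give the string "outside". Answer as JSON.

T0:
  2·area = 90
  edge (10, 0)→(12, 9): d=(2,9) right/bottom  bias=-1
  edge (12, 9)→(0, 0): d=(-12,-9) top-left  bias=+0
  edge (0, 0)→(10, 0): d=(10,0) top-left  bias=+0
    (1,0)@(3, 1): e=[65,15,10] → #
    (2,0)@(5, 1): e=[47,33,10] → #
    (3,0)@(7, 1): e=[29,51,10] → #
    (4,0)@(9, 1): e=[11,69,10] → #
    (5,0)@(11, 1): e=[-7,87,10] → ·
    (1,1)@(3, 3): e=[69,-9,30] → ·
    (2,1)@(5, 3): e=[51,9,30] → #
    (5,1)@(11, 3): e=[-3,63,30] → ·
    (2,2)@(5, 5): e=[55,-15,50] → ·
    (3,2)@(7, 5): e=[37,3,50] → #
    (5,2)@(11, 5): e=[1,39,50] → #
    (6,2)@(13, 5): e=[-17,57,50] → ·
  covered (11 px):
    · # # # # · ·
    · · # # # · ·
    · · · # # # ·
    · · · · · # ·
    · · · · · · ·
T1:
  2·area = 48
  edge (14, 10)→(2, 10): d=(-12,0) right/bottom  bias=-1
  edge (2, 10)→(5, 6): d=(3,-4) top-left  bias=+0
  edge (5, 6)→(14, 10): d=(9,4) right/bottom  bias=-1
    (2,3)@(5, 7): e=[36,3,9] → #
    (3,3)@(7, 7): e=[36,11,1] → #
    (4,3)@(9, 7): e=[36,19,-7] → ·
    (1,4)@(3, 9): e=[12,1,35] → #
    (4,4)@(9, 9): e=[12,25,11] → #
    (5,4)@(11, 9): e=[12,33,3] → #
    (6,4)@(13, 9): e=[12,41,-5] → ·
  covered (7 px):
    · · · · · · ·
    · · · · · · ·
    · · · · · · ·
    · · # # · · ·
    · # # # # # ·
T2:
  2·area = 12
  edge (8, 8)→(6, 8): d=(-2,0) right/bottom  bias=-1
  edge (6, 8)→(10, 2): d=(4,-6) top-left  bias=+0
  edge (10, 2)→(8, 8): d=(-2,6) right/bottom  bias=-1
    (4,2)@(9, 5): e=[6,6,0] → ·  [on edge]
    (3,3)@(7, 7): e=[2,2,8] → #
    (4,3)@(9, 7): e=[2,14,-4] → ·
    (3,4)@(7, 9): e=[-2,10,4] → ·
  covered (1 px):
    · · · · · · ·
    · · · · · · ·
    · · · · · · ·
    · · · # · · ·
    · · · · · · ·

Result: [33,3,12]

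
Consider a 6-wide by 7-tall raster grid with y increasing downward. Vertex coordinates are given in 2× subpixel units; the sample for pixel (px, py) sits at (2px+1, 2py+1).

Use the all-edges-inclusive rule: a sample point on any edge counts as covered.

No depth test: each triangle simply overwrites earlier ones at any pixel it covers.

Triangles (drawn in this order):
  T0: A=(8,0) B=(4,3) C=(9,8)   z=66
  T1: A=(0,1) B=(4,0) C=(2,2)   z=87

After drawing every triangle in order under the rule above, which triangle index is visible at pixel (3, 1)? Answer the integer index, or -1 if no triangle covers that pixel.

T0:
  2·area = 35  (B↔C swapped to make it positive)
  edge (8, 0)→(9, 8): d=(1,8) inclusive
  edge (9, 8)→(4, 3): d=(-5,-5) inclusive
  edge (4, 3)→(8, 0): d=(4,-3) inclusive
    (3,0)@(7, 1): e=[9,25,1] → X
    (4,0)@(9, 1): e=[-7,35,7] → .
    (2,1)@(5, 3): e=[27,5,3] → X
    (4,1)@(9, 3): e=[-5,25,15] → .
    (2,2)@(5, 5): e=[29,-5,11] → .
    (3,2)@(7, 5): e=[13,5,17] → X
    (4,2)@(9, 5): e=[-3,15,23] → .
    (3,3)@(7, 7): e=[15,-5,25] → .
  covered (4 px):
    . . . X . .
    . . X X . .
    . . . X . .
    . . . . . .
    . . . . . .
    . . . . . .
    . . . . . .
T1:
  2·area = 6
  edge (0, 1)→(4, 0): d=(4,-1) inclusive
  edge (4, 0)→(2, 2): d=(-2,2) inclusive
  edge (2, 2)→(0, 1): d=(-2,-1) inclusive
    (0,0)@(1, 1): e=[1,4,1] → X
    (1,0)@(3, 1): e=[3,0,3] → X  [on edge]
    (2,0)@(5, 1): e=[5,-4,5] → .
    (0,1)@(1, 3): e=[9,0,-3] → .  [on edge]
    (1,1)@(3, 3): e=[11,-4,-1] → .
  covered (2 px):
    X X . . . .
    . . . . . .
    . . . . . .
    . . . . . .
    . . . . . .
    . . . . . .
    . . . . . .

Z-buffer (winner per pixel, '.' = empty):
  1 1 . 0 . .
  . . 0 0 . .
  . . . 0 . .
  . . . . . .
  . . . . . .
  . . . . . .
  . . . . . .

Answer: 0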